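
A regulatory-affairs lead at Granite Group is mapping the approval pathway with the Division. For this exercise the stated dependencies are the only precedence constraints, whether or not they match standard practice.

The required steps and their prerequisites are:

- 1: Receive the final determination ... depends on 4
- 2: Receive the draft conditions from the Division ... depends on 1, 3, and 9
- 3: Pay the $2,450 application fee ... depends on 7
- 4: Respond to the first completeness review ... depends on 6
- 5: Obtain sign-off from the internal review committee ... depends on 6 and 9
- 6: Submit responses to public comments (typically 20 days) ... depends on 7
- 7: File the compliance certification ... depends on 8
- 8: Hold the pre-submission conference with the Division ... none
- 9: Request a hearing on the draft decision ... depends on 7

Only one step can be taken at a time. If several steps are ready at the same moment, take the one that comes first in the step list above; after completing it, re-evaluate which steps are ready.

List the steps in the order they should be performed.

8, 7, 3, 6, 4, 1, 9, 2, 5

8 has no prerequisites → 8 first.
Next only 7 has its prerequisites met → 7.
3, 6 and 9 are all available; 3 is listed earlier → 3.
Now 6 and 9 have their prerequisites met. 6 is listed earlier, so 6 next.
Now 4 and 9 have their prerequisites met. 4 is listed earlier, so 4 next.
Ready: 1 and 9. 1 is listed earlier → 1.
9 needed 7, now all done → 9.
2 and 5 are both available; 2 is listed earlier → 2.
5 needed 6 and 9, now all done → 5.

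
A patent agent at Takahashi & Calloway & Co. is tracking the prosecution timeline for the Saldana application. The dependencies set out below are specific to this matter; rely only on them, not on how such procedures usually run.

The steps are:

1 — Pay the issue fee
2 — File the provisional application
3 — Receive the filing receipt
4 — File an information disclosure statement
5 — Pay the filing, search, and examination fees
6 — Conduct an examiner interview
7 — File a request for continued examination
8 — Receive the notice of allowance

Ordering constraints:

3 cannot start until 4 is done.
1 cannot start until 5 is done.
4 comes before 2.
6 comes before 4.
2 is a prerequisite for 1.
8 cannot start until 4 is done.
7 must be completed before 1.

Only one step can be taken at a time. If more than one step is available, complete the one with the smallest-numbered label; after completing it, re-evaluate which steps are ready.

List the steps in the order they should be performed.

Nothing is required for 5, 6 and 7. 5 has the earlier label → 5 first.
Ready: 6 and 7. 6 has the earlier label → 6.
Now 4 and 7 have their prerequisites met. 4 has the earlier label, so 4 next.
2, 3 and 8 now also ready, so the ready set is {2, 3, 7, 8}; 2 has the earlier label → 2.
3, 7 and 8 are all available; 3 has the earlier label → 3.
Ready: 7 and 8. 7 has the earlier label → 7.
1 now also ready, so the ready set is {1, 8}; 1 has the earlier label → 1.
That leaves 8 as the only ready step → 8.

5 6 4 2 3 7 1 8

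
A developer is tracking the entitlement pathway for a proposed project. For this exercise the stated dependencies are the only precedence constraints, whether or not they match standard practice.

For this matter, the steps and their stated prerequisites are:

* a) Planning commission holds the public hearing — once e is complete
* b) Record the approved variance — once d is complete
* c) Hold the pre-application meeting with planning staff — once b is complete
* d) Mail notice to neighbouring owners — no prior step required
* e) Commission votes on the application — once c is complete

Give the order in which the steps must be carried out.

d b c e a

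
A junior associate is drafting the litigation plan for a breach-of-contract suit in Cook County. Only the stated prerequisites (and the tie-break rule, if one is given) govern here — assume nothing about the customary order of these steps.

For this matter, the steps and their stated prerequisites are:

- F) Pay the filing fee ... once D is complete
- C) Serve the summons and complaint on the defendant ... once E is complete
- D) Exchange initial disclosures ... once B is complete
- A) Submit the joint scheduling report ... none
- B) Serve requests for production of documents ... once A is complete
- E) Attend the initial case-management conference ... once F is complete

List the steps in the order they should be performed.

A, B, D, F, E, C

Only A has no prerequisites, so it is first.
B needed A, now all done → B.
D needed B, now all done → D.
F needed D, now all done → F.
That leaves E as the only ready step → E.
That leaves C as the only ready step → C.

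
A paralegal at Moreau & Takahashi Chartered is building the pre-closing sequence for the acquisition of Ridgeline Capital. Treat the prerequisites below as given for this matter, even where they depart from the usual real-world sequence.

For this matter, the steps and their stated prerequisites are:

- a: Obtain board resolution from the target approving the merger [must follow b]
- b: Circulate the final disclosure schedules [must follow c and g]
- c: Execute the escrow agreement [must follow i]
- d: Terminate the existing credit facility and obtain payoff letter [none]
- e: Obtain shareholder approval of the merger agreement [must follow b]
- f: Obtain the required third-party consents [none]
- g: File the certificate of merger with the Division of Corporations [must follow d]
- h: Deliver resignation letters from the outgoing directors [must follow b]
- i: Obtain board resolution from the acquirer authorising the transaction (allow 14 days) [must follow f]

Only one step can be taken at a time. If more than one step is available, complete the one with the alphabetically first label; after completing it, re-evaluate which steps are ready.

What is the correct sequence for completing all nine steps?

d f g i c b a e h

d and f have no prerequisites; d has the earlier label, so d is first.
Now f and g have their prerequisites met. f has the earlier label, so f next.
i now also ready, so the ready set is {g, i}; g has the earlier label → g.
i is the only step now ready → i.
c is the only step now ready → c.
That leaves b as the only ready step → b.
Now a, e and h have their prerequisites met. a has the earlier label, so a next.
Now e and h have their prerequisites met. e has the earlier label, so e next.
h is the only step now ready → h.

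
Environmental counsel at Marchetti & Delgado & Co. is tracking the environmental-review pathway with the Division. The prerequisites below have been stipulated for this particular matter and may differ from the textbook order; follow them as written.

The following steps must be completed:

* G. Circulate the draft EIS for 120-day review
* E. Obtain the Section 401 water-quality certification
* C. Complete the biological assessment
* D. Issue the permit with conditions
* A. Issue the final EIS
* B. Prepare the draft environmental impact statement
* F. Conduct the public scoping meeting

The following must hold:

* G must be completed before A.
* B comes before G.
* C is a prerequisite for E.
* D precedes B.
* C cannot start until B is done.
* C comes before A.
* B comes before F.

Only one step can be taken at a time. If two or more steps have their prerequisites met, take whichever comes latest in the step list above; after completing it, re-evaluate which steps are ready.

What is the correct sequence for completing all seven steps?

Only D has no prerequisites, so it is first.
B is the only step now ready → B.
Ready: F, C and G. F is listed later → F.
Now C and G have their prerequisites met. C is listed later, so C next.
Now E and G have their prerequisites met. E is listed later, so E next.
G needed B, now all done → G.
A needed C and G, now all done → A.

D B F C E G A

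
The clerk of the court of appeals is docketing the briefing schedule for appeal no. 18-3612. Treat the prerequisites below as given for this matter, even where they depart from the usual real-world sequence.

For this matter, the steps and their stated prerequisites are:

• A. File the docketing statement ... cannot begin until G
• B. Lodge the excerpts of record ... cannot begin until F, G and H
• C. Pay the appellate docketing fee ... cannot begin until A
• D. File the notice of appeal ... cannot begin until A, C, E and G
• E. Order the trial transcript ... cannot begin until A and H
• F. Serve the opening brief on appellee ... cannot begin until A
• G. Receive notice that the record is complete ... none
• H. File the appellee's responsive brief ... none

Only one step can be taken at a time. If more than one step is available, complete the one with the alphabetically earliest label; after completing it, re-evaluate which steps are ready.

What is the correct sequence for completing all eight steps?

Nothing is required for G and H. G has the earlier label → G first.
A and H are both available; A has the earlier label → A.
Ready: C, F and H. C has the earlier label → C.
Ready: F and H. F has the earlier label → F.
That leaves H as the only ready step → H.
Ready: B and E. B has the earlier label → B.
E needed A and H, now all done → E.
D needed A, C, E and G, now all done → D.

G A C F H B E D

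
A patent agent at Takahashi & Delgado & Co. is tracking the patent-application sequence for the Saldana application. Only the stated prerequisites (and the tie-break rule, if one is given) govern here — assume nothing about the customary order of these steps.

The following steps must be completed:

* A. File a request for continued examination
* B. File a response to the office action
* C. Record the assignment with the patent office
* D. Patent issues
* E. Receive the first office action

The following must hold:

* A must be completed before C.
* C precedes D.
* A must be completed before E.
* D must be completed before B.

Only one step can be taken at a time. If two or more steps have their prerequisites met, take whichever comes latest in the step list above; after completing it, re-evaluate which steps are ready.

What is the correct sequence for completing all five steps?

A, E, C, D, B

A is the only step with nothing outstanding, so it goes first.
Now E and C have their prerequisites met. E is listed later, so E next.
C needed A, now all done → C.
That leaves D as the only ready step → D.
Next only B has its prerequisites met → B.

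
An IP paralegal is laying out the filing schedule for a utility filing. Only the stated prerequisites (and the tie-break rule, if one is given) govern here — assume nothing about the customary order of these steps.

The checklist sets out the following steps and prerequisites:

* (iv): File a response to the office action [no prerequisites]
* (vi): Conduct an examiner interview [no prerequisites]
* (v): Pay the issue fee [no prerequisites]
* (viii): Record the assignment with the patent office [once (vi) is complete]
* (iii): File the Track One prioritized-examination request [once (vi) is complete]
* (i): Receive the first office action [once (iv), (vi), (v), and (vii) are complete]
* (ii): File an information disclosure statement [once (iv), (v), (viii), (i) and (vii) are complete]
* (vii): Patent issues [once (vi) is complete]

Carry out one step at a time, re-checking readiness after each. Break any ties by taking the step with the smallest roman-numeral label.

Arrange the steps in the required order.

(iv) → (v) → (vi) → (iii) → (vii) → (i) → (viii) → (ii)

(iv), (v) and (vi) have no prerequisites; (iv) has the earlier label, so (iv) is first.
Ready: (v) and (vi). (v) has the earlier label → (v).
Next only (vi) has its prerequisites met → (vi).
(iii), (vii) and (viii) are all available; (iii) has the earlier label → (iii).
Now (vii) and (viii) have their prerequisites met. (vii) has the earlier label, so (vii) next.
(i) and (viii) are both available; (i) has the earlier label → (i).
(viii) needed (vi), now all done → (viii).
(ii) needed (i), (iv), (v), (vii) and (viii), now all done → (ii).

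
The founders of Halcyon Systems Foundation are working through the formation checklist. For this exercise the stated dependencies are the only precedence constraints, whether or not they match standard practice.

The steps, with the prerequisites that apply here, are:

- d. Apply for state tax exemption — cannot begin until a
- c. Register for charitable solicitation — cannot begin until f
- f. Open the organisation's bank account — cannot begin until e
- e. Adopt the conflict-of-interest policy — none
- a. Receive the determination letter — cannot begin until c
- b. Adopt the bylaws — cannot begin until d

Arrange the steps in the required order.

e f c a d b

e is the only step with nothing outstanding, so it goes first.
f is the only step now ready → f.
c needed f, now all done → c.
a is the only step now ready → a.
d needed a, now all done → d.
Next only b has its prerequisites met → b.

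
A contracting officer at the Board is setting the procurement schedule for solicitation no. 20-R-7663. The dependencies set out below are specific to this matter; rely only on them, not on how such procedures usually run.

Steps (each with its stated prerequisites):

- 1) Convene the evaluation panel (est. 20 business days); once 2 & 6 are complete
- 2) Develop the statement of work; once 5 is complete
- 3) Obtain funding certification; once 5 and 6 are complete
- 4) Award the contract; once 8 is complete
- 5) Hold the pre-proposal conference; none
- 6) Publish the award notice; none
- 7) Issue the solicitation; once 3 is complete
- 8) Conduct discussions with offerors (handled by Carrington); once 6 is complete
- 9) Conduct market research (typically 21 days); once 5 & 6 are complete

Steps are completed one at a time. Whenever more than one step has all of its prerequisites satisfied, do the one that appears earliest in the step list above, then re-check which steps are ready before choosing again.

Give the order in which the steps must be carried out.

Nothing is required for 5 and 6. 5 is listed earlier → 5 first.
2 now also ready, so the ready set is {2, 6}; 2 is listed earlier → 2.
Next only 6 has its prerequisites met → 6.
Now 1, 3, 8 and 9 have their prerequisites met. 1 is listed earlier, so 1 next.
Now 3, 8 and 9 have their prerequisites met. 3 is listed earlier, so 3 next.
7, 8 and 9 are all available; 7 is listed earlier → 7.
8 and 9 are both available; 8 is listed earlier → 8.
4 now also ready, so the ready set is {4, 9}; 4 is listed earlier → 4.
9 is the only step now ready → 9.

5, 2, 6, 1, 3, 7, 8, 4, 9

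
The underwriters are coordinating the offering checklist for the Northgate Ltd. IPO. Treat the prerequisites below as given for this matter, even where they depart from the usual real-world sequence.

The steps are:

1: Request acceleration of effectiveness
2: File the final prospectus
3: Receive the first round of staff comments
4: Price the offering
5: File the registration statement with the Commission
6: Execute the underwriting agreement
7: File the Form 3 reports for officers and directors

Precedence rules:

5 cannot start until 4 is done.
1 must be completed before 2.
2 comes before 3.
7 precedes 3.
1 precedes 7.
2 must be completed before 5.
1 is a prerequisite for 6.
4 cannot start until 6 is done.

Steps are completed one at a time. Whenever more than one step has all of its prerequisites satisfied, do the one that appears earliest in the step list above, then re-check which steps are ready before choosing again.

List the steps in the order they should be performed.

Only 1 has no prerequisites, so it is first.
Ready: 2, 6 and 7. 2 is listed earlier → 2.
Now 6 and 7 have their prerequisites met. 6 is listed earlier, so 6 next.
4 now also ready, so the ready set is {4, 7}; 4 is listed earlier → 4.
5 now also ready, so the ready set is {5, 7}; 5 is listed earlier → 5.
7 needed 1, now all done → 7.
3 needed 2 and 7, now all done → 3.

1 2 6 4 5 7 3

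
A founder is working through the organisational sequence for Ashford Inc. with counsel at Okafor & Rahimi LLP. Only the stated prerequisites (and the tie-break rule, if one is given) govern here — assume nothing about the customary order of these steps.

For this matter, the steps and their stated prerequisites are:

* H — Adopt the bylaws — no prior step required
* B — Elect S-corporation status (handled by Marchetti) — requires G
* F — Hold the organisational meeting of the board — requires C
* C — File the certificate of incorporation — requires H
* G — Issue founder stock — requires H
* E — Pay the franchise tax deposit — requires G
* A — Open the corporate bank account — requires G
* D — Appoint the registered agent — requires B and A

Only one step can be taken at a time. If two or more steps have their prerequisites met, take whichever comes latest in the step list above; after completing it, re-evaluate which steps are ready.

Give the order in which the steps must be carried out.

H, G, A, E, C, F, B, D

H is the only step with nothing outstanding, so it goes first.
G and C are both available; G is listed later → G.
A, E and B now also ready, so the ready set is {A, E, C, B}; A is listed later → A.
Ready: E, C and B. E is listed later → E.
Ready: C and B. C is listed later → C.
F now also ready, so the ready set is {F, B}; F is listed later → F.
B needed G, now all done → B.
That leaves D as the only ready step → D.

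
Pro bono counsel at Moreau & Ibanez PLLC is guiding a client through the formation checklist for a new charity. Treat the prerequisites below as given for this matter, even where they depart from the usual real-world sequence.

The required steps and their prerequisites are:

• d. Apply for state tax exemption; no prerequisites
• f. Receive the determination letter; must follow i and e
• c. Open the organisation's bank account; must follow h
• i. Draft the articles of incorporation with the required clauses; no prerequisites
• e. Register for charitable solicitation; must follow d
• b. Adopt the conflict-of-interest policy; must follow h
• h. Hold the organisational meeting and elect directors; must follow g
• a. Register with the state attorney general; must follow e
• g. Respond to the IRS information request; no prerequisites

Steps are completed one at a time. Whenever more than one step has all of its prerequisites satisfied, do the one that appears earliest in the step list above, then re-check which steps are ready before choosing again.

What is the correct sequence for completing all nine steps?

Nothing is required for d, i and g. d is listed earlier → d first.
i, e and g are all available; i is listed earlier → i.
Now e and g have their prerequisites met. e is listed earlier, so e next.
f and a now also ready, so the ready set is {f, a, g}; f is listed earlier → f.
Ready: a and g. a is listed earlier → a.
g is the only step now ready → g.
Next only h has its prerequisites met → h.
Ready: c and b. c is listed earlier → c.
That leaves b as the only ready step → b.

d → i → e → f → a → g → h → c → b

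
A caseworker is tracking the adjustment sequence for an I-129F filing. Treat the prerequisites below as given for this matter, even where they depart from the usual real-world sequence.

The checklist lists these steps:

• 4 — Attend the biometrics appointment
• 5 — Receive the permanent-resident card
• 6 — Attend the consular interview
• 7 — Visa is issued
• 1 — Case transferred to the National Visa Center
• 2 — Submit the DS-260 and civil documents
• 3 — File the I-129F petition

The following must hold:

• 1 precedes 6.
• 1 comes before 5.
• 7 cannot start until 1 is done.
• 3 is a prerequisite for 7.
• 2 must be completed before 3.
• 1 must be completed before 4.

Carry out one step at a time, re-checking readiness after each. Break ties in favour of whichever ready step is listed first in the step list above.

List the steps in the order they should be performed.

1, 4, 5, 6, 2, 3, 7

1 and 2 have no prerequisites; 1 is listed earlier, so 1 is first.
4, 5 and 6 now also ready, so the ready set is {4, 5, 6, 2}; 4 is listed earlier → 4.
5, 6 and 2 are all available; 5 is listed earlier → 5.
6 and 2 are both available; 6 is listed earlier → 6.
2 is the only step now ready → 2.
3 needed 2, now all done → 3.
Next only 7 has its prerequisites met → 7.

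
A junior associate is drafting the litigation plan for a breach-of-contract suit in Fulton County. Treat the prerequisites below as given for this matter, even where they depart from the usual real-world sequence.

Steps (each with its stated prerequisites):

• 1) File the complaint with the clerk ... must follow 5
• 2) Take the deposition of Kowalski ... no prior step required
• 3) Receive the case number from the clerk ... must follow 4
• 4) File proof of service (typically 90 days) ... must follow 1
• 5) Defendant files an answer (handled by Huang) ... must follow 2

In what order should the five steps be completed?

Only 2 has no prerequisites, so it is first.
Next only 5 has its prerequisites met → 5.
Next only 1 has its prerequisites met → 1.
4 needed 1, now all done → 4.
3 needed 4, now all done → 3.

2, 5, 1, 4, 3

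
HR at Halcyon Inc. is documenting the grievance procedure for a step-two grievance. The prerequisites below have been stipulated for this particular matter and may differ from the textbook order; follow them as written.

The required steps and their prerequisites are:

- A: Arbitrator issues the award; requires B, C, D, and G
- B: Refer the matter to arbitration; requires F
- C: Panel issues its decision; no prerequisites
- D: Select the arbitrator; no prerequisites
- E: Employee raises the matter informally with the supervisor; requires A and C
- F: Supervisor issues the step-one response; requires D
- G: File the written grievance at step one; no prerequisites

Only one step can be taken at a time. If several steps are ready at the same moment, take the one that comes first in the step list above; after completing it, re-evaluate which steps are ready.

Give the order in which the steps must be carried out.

C → D → F → B → G → A → E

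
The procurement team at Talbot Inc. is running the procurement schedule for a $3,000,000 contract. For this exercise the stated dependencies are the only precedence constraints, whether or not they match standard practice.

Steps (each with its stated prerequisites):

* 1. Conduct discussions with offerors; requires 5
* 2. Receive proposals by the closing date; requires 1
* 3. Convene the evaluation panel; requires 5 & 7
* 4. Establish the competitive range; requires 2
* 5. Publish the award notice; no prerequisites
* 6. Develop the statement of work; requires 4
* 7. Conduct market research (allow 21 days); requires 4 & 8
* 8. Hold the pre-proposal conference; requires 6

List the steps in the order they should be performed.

5, 1, 2, 4, 6, 8, 7, 3

5 has no prerequisites → 5 first.
1 is the only step now ready → 1.
2 needed 1, now all done → 2.
4 needed 2, now all done → 4.
That leaves 6 as the only ready step → 6.
That leaves 8 as the only ready step → 8.
7 needed 4 and 8, now all done → 7.
3 needed 5 and 7, now all done → 3.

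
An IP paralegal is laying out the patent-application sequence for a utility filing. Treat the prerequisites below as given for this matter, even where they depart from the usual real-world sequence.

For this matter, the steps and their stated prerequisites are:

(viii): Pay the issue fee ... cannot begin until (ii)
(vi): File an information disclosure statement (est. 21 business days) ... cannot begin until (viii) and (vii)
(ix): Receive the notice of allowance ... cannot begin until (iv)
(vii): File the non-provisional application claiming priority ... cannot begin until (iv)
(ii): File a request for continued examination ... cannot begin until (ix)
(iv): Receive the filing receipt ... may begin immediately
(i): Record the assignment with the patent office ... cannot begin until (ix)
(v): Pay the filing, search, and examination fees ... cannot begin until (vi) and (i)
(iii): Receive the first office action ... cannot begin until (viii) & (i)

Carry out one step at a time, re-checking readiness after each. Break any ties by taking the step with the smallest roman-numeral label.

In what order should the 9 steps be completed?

(iv) → (vii) → (ix) → (i) → (ii) → (viii) → (iii) → (vi) → (v)

(iv) is the only step with nothing outstanding, so it goes first.
Now (vii) and (ix) have their prerequisites met. (vii) has the earlier label, so (vii) next.
Next only (ix) has its prerequisites met → (ix).
(i) and (ii) are both available; (i) has the earlier label → (i).
Next only (ii) has its prerequisites met → (ii).
(viii) is the only step now ready → (viii).
Now (iii) and (vi) have their prerequisites met. (iii) has the earlier label, so (iii) next.
(vi) needed (vii) and (viii), now all done → (vi).
That leaves (v) as the only ready step → (v).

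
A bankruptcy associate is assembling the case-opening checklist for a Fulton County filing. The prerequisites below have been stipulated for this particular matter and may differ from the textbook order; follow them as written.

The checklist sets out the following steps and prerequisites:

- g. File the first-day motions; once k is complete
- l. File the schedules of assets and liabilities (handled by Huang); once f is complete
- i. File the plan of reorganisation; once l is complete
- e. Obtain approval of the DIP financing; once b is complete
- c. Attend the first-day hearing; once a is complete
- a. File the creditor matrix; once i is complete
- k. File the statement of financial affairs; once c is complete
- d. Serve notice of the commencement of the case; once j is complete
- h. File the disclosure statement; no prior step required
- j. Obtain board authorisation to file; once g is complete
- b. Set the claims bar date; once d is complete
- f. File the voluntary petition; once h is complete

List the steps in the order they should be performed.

h has no prerequisites → h first.
Next only f has its prerequisites met → f.
l needed f, now all done → l.
That leaves i as the only ready step → i.
a is the only step now ready → a.
Next only c has its prerequisites met → c.
Next only k has its prerequisites met → k.
That leaves g as the only ready step → g.
j needed g, now all done → j.
d needed j, now all done → d.
b needed d, now all done → b.
e needed b, now all done → e.

h → f → l → i → a → c → k → g → j → d → b → e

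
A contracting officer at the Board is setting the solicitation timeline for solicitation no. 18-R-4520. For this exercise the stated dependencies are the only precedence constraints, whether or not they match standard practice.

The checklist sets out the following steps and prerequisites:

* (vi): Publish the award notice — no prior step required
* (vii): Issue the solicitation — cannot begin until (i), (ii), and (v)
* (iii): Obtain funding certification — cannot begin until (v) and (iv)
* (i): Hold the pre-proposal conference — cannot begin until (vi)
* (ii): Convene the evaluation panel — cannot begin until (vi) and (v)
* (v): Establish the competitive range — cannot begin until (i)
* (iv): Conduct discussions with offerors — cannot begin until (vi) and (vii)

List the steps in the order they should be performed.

(vi) → (i) → (v) → (ii) → (vii) → (iv) → (iii)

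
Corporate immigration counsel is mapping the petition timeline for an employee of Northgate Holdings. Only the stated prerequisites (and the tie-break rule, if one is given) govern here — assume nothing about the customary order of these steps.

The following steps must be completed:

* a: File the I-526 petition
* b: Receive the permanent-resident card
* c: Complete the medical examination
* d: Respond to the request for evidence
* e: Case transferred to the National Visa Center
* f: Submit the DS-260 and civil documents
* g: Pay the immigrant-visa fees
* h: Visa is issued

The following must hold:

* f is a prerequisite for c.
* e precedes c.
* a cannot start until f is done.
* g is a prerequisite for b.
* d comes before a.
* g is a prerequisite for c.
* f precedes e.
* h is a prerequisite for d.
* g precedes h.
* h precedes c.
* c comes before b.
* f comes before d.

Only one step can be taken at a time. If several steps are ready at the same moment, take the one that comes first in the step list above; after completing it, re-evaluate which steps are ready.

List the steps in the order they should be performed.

f e g h c b d a

f and g have no prerequisites; f is listed earlier, so f is first.
e and g are both available; e is listed earlier → e.
Next only g has its prerequisites met → g.
h is the only step now ready → h.
Now c and d have their prerequisites met. c is listed earlier, so c next.
Ready: b and d. b is listed earlier → b.
That leaves d as the only ready step → d.
a needed d and f, now all done → a.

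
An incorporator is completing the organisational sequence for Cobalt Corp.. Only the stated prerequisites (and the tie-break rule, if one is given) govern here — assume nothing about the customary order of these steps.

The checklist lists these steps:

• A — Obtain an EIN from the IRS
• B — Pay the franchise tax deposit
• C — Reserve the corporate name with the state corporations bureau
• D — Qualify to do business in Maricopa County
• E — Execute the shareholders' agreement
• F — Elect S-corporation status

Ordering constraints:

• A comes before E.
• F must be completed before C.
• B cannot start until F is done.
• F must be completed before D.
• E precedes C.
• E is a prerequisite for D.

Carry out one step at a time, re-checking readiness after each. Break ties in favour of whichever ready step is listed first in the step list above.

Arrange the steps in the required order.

A and F have no prerequisites; A is listed earlier, so A is first.
E now also ready, so the ready set is {E, F}; E is listed earlier → E.
That leaves F as the only ready step → F.
B, C and D are all available; B is listed earlier → B.
C and D are both available; C is listed earlier → C.
D needed E and F, now all done → D.

A, E, F, B, C, D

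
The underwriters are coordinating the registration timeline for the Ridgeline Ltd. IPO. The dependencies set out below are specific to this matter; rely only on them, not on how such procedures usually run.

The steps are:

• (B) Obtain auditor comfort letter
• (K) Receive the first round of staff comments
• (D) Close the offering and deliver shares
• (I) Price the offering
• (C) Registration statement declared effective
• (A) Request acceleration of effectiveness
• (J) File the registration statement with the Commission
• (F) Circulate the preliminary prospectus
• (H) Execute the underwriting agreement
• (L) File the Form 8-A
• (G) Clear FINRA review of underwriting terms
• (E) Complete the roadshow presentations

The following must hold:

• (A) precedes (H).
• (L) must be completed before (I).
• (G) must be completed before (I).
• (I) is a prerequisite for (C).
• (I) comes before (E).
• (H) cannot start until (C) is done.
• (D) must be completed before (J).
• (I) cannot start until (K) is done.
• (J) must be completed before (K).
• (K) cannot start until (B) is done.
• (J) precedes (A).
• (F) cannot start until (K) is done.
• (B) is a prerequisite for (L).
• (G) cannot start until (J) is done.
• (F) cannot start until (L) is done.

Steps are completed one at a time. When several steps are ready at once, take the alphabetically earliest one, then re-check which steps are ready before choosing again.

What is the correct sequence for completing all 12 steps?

(B) → (D) → (J) → (A) → (G) → (K) → (L) → (F) → (I) → (C) → (E) → (H)

Nothing is required for (B) and (D). (B) has the earlier label → (B) first.
(L) now also ready, so the ready set is {(D), (L)}; (D) has the earlier label → (D).
(J) and (L) are both available; (J) has the earlier label → (J).
(A), (G), (K) and (L) are all available; (A) has the earlier label → (A).
Ready: (G), (K) and (L). (G) has the earlier label → (G).
Ready: (K) and (L). (K) has the earlier label → (K).
(L) is the only step now ready → (L).
Ready: (F) and (I). (F) has the earlier label → (F).
(I) needed (G), (K) and (L), now all done → (I).
Now (C) and (E) have their prerequisites met. (C) has the earlier label, so (C) next.
(E) and (H) are both available; (E) has the earlier label → (E).
(H) needed (A) and (C), now all done → (H).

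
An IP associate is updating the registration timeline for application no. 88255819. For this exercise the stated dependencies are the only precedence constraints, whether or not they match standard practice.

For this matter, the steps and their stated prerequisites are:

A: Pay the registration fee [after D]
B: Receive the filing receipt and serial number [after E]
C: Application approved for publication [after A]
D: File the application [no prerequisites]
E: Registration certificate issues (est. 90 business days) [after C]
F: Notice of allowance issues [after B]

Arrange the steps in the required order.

D, A, C, E, B, F

D is the only step with nothing outstanding, so it goes first.
That leaves A as the only ready step → A.
C needed A, now all done → C.
That leaves E as the only ready step → E.
B is the only step now ready → B.
F needed B, now all done → F.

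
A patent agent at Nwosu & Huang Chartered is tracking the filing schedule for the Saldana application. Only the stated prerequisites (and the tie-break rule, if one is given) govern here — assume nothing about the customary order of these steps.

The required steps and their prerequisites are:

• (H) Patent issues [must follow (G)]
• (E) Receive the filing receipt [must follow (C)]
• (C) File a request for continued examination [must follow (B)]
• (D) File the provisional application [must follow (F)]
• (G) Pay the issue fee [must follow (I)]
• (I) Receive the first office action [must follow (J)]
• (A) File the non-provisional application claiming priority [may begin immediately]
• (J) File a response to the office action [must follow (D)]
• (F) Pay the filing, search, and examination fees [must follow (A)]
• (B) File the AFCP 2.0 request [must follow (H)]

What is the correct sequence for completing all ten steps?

Only (A) has no prerequisites, so it is first.
(F) needed (A), now all done → (F).
(D) needed (F), now all done → (D).
(J) needed (D), now all done → (J).
Next only (I) has its prerequisites met → (I).
That leaves (G) as the only ready step → (G).
Next only (H) has its prerequisites met → (H).
(B) needed (H), now all done → (B).
(C) is the only step now ready → (C).
(E) is the only step now ready → (E).

(A) → (F) → (D) → (J) → (I) → (G) → (H) → (B) → (C) → (E)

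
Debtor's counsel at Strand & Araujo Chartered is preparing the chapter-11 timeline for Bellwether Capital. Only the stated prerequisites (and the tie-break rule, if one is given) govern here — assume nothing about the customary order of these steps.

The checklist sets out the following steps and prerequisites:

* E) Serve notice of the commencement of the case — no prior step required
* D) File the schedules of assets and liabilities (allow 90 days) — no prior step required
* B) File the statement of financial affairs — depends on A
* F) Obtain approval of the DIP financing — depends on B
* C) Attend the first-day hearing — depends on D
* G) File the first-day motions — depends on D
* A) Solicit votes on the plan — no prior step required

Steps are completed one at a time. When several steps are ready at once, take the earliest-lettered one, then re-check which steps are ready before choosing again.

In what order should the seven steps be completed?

A, B, D, C, E, F, G

Nothing is required for A, D and E. A has the earlier label → A first.
Ready: B, D and E. B has the earlier label → B.
F now also ready, so the ready set is {D, E, F}; D has the earlier label → D.
Ready: C, E, F and G. C has the earlier label → C.
Now E, F and G have their prerequisites met. E has the earlier label, so E next.
Ready: F and G. F has the earlier label → F.
G needed D, now all done → G.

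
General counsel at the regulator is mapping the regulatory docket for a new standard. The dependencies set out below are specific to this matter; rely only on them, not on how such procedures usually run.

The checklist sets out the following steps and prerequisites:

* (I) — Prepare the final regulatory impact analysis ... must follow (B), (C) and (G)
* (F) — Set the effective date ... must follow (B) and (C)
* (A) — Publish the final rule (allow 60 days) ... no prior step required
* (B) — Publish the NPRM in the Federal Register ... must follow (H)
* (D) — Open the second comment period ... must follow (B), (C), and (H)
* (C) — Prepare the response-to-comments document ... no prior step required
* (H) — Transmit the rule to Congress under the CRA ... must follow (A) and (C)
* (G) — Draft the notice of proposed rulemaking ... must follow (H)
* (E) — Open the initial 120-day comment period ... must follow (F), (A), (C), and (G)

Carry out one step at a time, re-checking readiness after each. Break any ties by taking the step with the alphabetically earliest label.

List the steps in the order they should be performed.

(A) → (C) → (H) → (B) → (D) → (F) → (G) → (E) → (I)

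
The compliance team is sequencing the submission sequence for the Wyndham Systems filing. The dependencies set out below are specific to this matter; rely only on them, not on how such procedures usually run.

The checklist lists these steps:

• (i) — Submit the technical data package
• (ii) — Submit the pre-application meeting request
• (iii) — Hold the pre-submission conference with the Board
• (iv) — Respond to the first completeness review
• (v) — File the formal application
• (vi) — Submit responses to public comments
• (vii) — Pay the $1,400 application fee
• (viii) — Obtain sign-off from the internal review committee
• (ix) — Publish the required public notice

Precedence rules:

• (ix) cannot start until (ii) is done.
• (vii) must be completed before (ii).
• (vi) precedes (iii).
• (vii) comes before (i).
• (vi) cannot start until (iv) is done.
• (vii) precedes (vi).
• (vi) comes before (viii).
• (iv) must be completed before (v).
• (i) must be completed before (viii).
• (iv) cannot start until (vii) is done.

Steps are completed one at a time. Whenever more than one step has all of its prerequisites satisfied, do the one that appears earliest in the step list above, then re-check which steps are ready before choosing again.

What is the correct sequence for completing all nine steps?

(vii) → (i) → (ii) → (iv) → (v) → (vi) → (iii) → (viii) → (ix)

Only (vii) has no prerequisites, so it is first.
Ready: (i), (ii) and (iv). (i) is listed earlier → (i).
(ii) and (iv) are both available; (ii) is listed earlier → (ii).
(ix) now also ready, so the ready set is {(iv), (ix)}; (iv) is listed earlier → (iv).
(v) and (vi) now also ready, so the ready set is {(v), (vi), (ix)}; (v) is listed earlier → (v).
Now (vi) and (ix) have their prerequisites met. (vi) is listed earlier, so (vi) next.
Now (iii), (viii) and (ix) have their prerequisites met. (iii) is listed earlier, so (iii) next.
(viii) and (ix) are both available; (viii) is listed earlier → (viii).
(ix) needed (ii), now all done → (ix).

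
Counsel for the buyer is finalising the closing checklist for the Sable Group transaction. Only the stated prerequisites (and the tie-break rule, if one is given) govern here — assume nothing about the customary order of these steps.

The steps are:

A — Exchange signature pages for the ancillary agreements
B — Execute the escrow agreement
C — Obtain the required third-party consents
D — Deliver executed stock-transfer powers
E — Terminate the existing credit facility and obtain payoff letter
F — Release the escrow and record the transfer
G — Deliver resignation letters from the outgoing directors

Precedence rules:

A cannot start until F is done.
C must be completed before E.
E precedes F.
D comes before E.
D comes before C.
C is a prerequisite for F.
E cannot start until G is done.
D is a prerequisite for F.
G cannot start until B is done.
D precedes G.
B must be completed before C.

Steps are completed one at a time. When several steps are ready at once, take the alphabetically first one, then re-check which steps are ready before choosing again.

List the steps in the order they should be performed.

B and D have no prerequisites; B has the earlier label, so B is first.
That leaves D as the only ready step → D.
Now C and G have their prerequisites met. C has the earlier label, so C next.
G is the only step now ready → G.
That leaves E as the only ready step → E.
F needed C, D and E, now all done → F.
That leaves A as the only ready step → A.

B D C G E F A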